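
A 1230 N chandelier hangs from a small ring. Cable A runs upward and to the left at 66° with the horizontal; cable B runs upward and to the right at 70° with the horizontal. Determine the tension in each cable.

ΣF_x = 0: −T_A·cos66° + T_B·cos70° = 0 → T_B = 1.18922·T_A.
ΣF_y = 0: T_A·sin66° + T_B·sin70° = 1230.
Substitute: T_A·(0.913545 + 1.18922·0.939693) = 1230 → T_A = 605.599 ≈ 605.6 N.
Then T_B = 1.18922 × 605.599 = 720.2 N.

T_A = 605.6 N, T_B = 720.2 N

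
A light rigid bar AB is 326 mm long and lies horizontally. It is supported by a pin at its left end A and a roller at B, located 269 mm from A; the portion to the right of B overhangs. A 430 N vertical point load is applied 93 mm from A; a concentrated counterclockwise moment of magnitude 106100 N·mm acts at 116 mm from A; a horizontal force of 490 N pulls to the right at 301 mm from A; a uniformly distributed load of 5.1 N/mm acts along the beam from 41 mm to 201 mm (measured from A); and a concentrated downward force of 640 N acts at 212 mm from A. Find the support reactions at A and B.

A_x = -490.0 N, A_y = 1260 N, B_y = 625.7 N

Resultant of the distributed load: 5.1 × 160 = 816 N at 121 mm from A.
Taking moments about A: B_y·269 − 430·93 + 106100 − (5.1·160)·121 − 640·212 = 0 → B_y = 168306/269 = 625.673 ≈ 625.7 N.
ΣF_y = 0: A_y + 625.673 − 430 − 5.1·160 − 640 = 0 → A_y = 1260 N.
ΣF_x = 0: A_x + 490 = 0 → A_x = -490.0 N.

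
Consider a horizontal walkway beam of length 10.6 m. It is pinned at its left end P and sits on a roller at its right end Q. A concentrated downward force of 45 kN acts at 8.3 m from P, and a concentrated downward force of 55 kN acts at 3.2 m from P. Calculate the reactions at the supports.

Moments about P: Q_y·10.6 − 45·8.3 − 55·3.2 = 0 → Q_y = 549.5/10.6 = 51.8396 ≈ 51.84 kN.
ΣF_y = 0: P_y + 51.8396 − 45 − 55 = 0 → P_y = 48.16 kN.
ΣF_x = 0: no horizontal applied forces, so P_x = 0.

P_x = 0, P_y = 48.16 kN, Q_y = 51.84 kN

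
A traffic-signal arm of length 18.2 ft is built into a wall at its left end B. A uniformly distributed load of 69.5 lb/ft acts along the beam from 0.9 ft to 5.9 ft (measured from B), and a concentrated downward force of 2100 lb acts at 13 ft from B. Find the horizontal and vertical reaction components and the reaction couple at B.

Resultant of the distributed load: 69.5 × 5 = 347.5 lb at 3.4 ft from B.
ΣF_x = 0: B_x = 0.
ΣF_y = 0: B_y − 69.5·5 − 2100 = 0 → B_y = 2448 lb.
ΣM about B: M_B − (69.5·5)·3.4 − 2100·13 = 0 → M_B = 28480 lb·ft.

B_x = 0, B_y = 2448 lb, M_B = 28480 lb·ft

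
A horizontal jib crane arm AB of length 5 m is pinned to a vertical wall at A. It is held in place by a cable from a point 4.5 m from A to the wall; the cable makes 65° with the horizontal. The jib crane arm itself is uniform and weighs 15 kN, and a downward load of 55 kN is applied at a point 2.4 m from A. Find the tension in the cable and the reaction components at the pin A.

ΣM about A: T·sin65°·4.5 − 15·2.5 − 55·2.4 = 0 → T = 169.5/(4.5·0.906308) = 41.5606 ≈ 41.56 kN.
ΣF_x = 0: A_x − T·cos65° = 0 → A_x = 41.5606 × 0.422618 = 17.56 kN.
ΣF_y = 0: A_y + T·sin65° − 15 − 55 = 0 → A_y = 70 − 41.5606 × 0.906308 = 32.33 kN.

T = 41.56 kN, A_x = 17.56 kN, A_y = 32.33 kN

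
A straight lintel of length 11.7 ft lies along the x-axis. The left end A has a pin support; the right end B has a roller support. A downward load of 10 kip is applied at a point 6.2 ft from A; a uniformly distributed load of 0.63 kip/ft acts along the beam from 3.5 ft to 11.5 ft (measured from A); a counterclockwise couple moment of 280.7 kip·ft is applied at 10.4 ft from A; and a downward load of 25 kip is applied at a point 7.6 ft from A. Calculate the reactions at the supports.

A_x = 0, A_y = 39.26 kip, B_y = 0.7778 kip

Resultant of the distributed load: 0.63 × 8 = 5.04 kip at 7.5 ft from A.
Moments about A: B_y·11.7 − 10·6.2 − (0.63·8)·7.5 + 280.7 − 25·7.6 = 0 → B_y = 9.1/11.7 = 0.777778 ≈ 0.7778 kip.
ΣF_y = 0: A_y + 0.777778 − 10 − 0.63·8 − 25 = 0 → A_y = 39.26 kip.
ΣF_x = 0: no horizontal applied forces, so A_x = 0.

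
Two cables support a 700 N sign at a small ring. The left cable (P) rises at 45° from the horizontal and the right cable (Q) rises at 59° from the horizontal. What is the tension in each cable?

ΣF_x = 0: −T_P·cos45° + T_Q·cos59° = 0 → T_Q = 1.37292·T_P.
ΣF_y = 0: T_P·sin45° + T_Q·sin59° = 700.
Substitute: T_P·(0.707107 + 1.37292·0.857167) = 700 → T_P = 371.564 ≈ 371.6 N.
Then T_Q = 1.37292 × 371.564 = 510.1 N.

T_P = 371.6 N, T_Q = 510.1 N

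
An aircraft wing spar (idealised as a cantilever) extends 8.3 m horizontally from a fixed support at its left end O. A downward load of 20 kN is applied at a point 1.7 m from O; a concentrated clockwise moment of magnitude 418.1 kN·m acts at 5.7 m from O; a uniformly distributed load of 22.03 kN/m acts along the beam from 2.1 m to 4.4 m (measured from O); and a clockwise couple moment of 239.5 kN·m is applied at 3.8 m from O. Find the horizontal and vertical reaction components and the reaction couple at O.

O_x = 0, O_y = 70.67 kN, M_O = 856.3 kN·m

Resultant of the distributed load: 22.03 × 2.3 = 50.669 kN at 3.25 m from O.
ΣF_x = 0: O_x = 0.
ΣF_y = 0: O_y − 20 − 22.03·2.3 = 0 → O_y = 70.67 kN.
ΣM about O: M_O − 20·1.7 − 418.1 − (22.03·2.3)·3.25 − 239.5 = 0 → M_O = 856.3 kN·m.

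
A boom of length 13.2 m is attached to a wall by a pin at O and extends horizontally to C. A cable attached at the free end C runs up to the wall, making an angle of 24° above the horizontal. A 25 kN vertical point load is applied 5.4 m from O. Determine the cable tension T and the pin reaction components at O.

ΣM about O: T·sin24°·13.2 − 25·5.4 = 0 → T = 135/(13.2·0.406737) = 25.1447 ≈ 25.14 kN.
ΣF_x = 0: O_x − T·cos24° = 0 → O_x = 25.1447 × 0.913545 = 22.97 kN.
ΣF_y = 0: O_y + T·sin24° − 25 = 0 → O_y = 25 − 25.1447 × 0.406737 = 14.77 kN.

T = 25.14 kN, O_x = 22.97 kN, O_y = 14.77 kN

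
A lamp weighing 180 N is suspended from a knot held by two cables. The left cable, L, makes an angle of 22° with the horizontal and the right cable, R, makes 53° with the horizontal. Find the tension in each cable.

T_L = 112.1 N, T_R = 172.8 N

ΣF_x = 0: −T_L·cos22° + T_R·cos53° = 0 → T_R = 1.54065·T_L.
ΣF_y = 0: T_L·sin22° + T_R·sin53° = 180.
Substitute: T_L·(0.374607 + 1.54065·0.798636) = 180 → T_L = 112.148 ≈ 112.1 N.
Then T_R = 1.54065 × 112.148 = 172.8 N.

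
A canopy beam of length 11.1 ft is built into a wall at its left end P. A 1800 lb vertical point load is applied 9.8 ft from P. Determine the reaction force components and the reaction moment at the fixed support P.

ΣF_x = 0: P_x = 0.
ΣF_y = 0: P_y − 1800 = 0 → P_y = 1800 lb.
ΣM about P: M_P − 1800·9.8 = 0 → M_P = 17640 lb·ft.

P_x = 0, P_y = 1800 lb, M_P = 17640 lb·ft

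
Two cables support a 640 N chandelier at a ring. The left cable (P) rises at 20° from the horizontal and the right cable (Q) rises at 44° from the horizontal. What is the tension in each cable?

ΣF_x = 0: −T_P·cos20° + T_Q·cos44° = 0 → T_Q = 1.30633·T_P.
ΣF_y = 0: T_P·sin20° + T_Q·sin44° = 640.
Substitute: T_P·(0.34202 + 1.30633·0.694658) = 640 → T_P = 512.216 ≈ 512.2 N.
Then T_Q = 1.30633 × 512.216 = 669.1 N.

T_P = 512.2 N, T_Q = 669.1 N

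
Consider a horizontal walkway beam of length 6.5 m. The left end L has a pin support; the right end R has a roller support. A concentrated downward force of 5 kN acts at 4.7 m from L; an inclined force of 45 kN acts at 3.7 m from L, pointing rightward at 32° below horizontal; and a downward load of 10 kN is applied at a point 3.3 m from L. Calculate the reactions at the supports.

L_x = -38.16 kN, L_y = 16.58 kN, R_y = 22.27 kN

Taking moments about L: R_y·6.5 − 5·4.7 − 45·sin32°·3.7 − 10·3.3 = 0 → R_y = 144.732/6.5 = 22.2665 ≈ 22.27 kN.
ΣF_y = 0: L_y + 22.2665 − 5 − 45·sin32° − 10 = 0 → L_y = 16.58 kN.
ΣF_x = 0: L_x + 45·cos32° = 0 → L_x = -38.16 kN.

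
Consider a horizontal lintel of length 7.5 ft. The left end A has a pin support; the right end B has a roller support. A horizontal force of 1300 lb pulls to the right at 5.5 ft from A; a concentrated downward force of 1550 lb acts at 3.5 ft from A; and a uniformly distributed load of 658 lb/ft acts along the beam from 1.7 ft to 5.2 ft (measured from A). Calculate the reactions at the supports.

Resultant of the distributed load: 658 × 3.5 = 2303 lb at 3.45 ft from A.
Moments about A: B_y·7.5 − 1550·3.5 − (658·3.5)·3.45 = 0 → B_y = 13370.35/7.5 = 1782.71 ≈ 1783 lb.
ΣF_y = 0: A_y + 1782.71 − 1550 − 658·3.5 = 0 → A_y = 2070 lb.
ΣF_x = 0: A_x + 1300 = 0 → A_x = -1300 lb.

A_x = -1300 lb, A_y = 2070 lb, B_y = 1783 lb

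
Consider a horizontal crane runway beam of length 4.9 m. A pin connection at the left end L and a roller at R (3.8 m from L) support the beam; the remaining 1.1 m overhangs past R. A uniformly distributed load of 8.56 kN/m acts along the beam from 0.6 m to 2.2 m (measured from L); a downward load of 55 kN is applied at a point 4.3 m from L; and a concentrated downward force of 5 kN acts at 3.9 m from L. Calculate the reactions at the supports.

L_x = 0, L_y = 1.282 kN, R_y = 72.41 kN

Resultant of the distributed load: 8.56 × 1.6 = 13.696 kN at 1.4 m from L.
ΣM about L: R_y·3.8 − (8.56·1.6)·1.4 − 55·4.3 − 5·3.9 = 0 → R_y = 275.1744/3.8 = 72.4143 ≈ 72.41 kN.
ΣF_y = 0: L_y + 72.4143 − 8.56·1.6 − 55 − 5 = 0 → L_y = 1.282 kN.
ΣF_x = 0: no horizontal applied forces, so L_x = 0.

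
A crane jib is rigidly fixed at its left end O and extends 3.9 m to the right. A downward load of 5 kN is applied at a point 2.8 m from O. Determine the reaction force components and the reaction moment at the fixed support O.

O_x = 0, O_y = 5.000 kN, M_O = 14.00 kN·m

ΣF_x = 0: O_x = 0.
ΣF_y = 0: O_y − 5 = 0 → O_y = 5.000 kN.
ΣM about O: M_O − 5·2.8 = 0 → M_O = 14.00 kN·m.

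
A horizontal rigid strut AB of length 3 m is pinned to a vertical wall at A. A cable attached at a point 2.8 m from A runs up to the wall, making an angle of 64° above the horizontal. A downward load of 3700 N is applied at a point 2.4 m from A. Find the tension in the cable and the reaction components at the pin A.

ΣM about A: T·sin64°·2.8 − 3700·2.4 = 0 → T = 8880/(2.8·0.898794) = 3528.54 ≈ 3529 N.
ΣF_x = 0: A_x − T·cos64° = 0 → A_x = 3528.54 × 0.438371 = 1547 N.
ΣF_y = 0: A_y + T·sin64° − 3700 = 0 → A_y = 3700 − 3528.54 × 0.898794 = 528.6 N.

T = 3529 N, A_x = 1547 N, A_y = 528.6 N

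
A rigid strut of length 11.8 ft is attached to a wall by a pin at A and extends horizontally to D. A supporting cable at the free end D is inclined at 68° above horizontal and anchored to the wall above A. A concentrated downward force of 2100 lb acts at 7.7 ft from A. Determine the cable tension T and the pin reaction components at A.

ΣM about A: T·sin68°·11.8 − 2100·7.7 = 0 → T = 16170/(11.8·0.927184) = 1477.96 ≈ 1478 lb.
ΣF_x = 0: A_x − T·cos68° = 0 → A_x = 1477.96 × 0.374607 = 553.7 lb.
ΣF_y = 0: A_y + T·sin68° − 2100 = 0 → A_y = 2100 − 1477.96 × 0.927184 = 729.7 lb.

T = 1478 lb, A_x = 553.7 lb, A_y = 729.7 lb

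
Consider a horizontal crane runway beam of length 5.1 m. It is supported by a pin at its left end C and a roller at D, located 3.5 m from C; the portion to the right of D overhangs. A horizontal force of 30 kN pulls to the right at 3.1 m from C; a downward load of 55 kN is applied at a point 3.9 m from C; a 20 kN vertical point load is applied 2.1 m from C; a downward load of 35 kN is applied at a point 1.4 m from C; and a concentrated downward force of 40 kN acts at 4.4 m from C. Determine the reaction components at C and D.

C_x = -30.00 kN, C_y = 12.43 kN, D_y = 137.6 kN

Taking moments about C: D_y·3.5 − 55·3.9 − 20·2.1 − 35·1.4 − 40·4.4 = 0 → D_y = 481.5/3.5 = 137.571 ≈ 137.6 kN.
ΣF_y = 0: C_y + 137.571 − 55 − 20 − 35 − 40 = 0 → C_y = 12.43 kN.
ΣF_x = 0: C_x + 30 = 0 → C_x = -30.00 kN.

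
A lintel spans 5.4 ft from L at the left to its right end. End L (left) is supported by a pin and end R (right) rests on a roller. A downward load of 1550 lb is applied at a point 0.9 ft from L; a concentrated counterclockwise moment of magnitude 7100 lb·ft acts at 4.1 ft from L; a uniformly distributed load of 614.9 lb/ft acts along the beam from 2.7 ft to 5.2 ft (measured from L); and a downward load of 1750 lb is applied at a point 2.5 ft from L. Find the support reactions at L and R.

L_x = 0, L_y = 3959 lb, R_y = 878.2 lb

Resultant of the distributed load: 614.9 × 2.5 = 1537.25 lb at 3.95 ft from L.
Moments about L: R_y·5.4 − 1550·0.9 + 7100 − (614.9·2.5)·3.95 − 1750·2.5 = 0 → R_y = 4742.1375/5.4 = 878.174 ≈ 878.2 lb.
ΣF_y = 0: L_y + 878.174 − 1550 − 614.9·2.5 − 1750 = 0 → L_y = 3959 lb.
ΣF_x = 0: no horizontal applied forces, so L_x = 0.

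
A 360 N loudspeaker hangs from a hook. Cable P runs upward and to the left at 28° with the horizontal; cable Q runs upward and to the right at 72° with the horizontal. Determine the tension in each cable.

ΣF_x = 0: −T_P·cos28° + T_Q·cos72° = 0 → T_Q = 2.85728·T_P.
ΣF_y = 0: T_P·sin28° + T_Q·sin72° = 360.
Substitute: T_P·(0.469472 + 2.85728·0.951057) = 360 → T_P = 112.962 ≈ 113.0 N.
Then T_Q = 2.85728 × 112.962 = 322.8 N.

T_P = 113.0 N, T_Q = 322.8 N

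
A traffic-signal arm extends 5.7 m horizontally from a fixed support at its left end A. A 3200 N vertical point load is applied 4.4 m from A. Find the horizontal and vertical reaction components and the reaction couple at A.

A_x = 0, A_y = 3200 N, M_A = 14080 N·m

ΣF_x = 0: A_x = 0.
ΣF_y = 0: A_y − 3200 = 0 → A_y = 3200 N.
ΣM about A: M_A − 3200·4.4 = 0 → M_A = 14080 N·m.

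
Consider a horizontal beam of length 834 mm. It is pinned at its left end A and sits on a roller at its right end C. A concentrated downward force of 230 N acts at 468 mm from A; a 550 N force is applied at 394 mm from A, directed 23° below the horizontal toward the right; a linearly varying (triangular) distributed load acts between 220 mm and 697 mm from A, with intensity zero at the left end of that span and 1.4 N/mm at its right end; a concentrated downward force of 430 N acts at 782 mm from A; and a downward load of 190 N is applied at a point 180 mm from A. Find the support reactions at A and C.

Resultant of the triangular load: ½ × 1.4 × 477 = 333.9 N, acting at 538 mm from A (one-third of the span from the peak).
Taking moments about A: C_y·834 − 230·468 − 550·sin23°·394 − (½·1.4·477)·538 − 430·782 − 190·180 = 0 → C_y = 742410/834 = 890.18 ≈ 890.2 N.
ΣF_y = 0: A_y + 890.18 − 230 − 550·sin23° − ½·1.4·477 − 430 − 190 = 0 → A_y = 508.6 N.
ΣF_x = 0: A_x + 550·cos23° = 0 → A_x = -506.3 N.

A_x = -506.3 N, A_y = 508.6 N, C_y = 890.2 N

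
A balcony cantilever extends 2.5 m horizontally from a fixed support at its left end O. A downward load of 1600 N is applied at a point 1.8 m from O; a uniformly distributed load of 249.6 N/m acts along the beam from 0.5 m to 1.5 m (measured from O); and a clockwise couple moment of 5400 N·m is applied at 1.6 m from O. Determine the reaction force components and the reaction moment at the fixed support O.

O_x = 0, O_y = 1850 N, M_O = 8530 N·m

Resultant of the distributed load: 249.6 × 1 = 249.6 N at 1 m from O.
ΣF_x = 0: O_x = 0.
ΣF_y = 0: O_y − 1600 − 249.6·1 = 0 → O_y = 1850 N.
ΣM about O: M_O − 1600·1.8 − (249.6·1)·1 − 5400 = 0 → M_O = 8530 N·m.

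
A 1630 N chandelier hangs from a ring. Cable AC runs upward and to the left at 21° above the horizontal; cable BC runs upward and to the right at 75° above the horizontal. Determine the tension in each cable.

T_AC = 424.2 N, T_BC = 1530 N

ΣF_x = 0: −T_AC·cos21° + T_BC·cos75° = 0 → T_BC = 3.60708·T_AC.
ΣF_y = 0: T_AC·sin21° + T_BC·sin75° = 1630.
Substitute: T_AC·(0.358368 + 3.60708·0.965926) = 1630 → T_AC = 424.199 ≈ 424.2 N.
Then T_BC = 3.60708 × 424.199 = 1530 N.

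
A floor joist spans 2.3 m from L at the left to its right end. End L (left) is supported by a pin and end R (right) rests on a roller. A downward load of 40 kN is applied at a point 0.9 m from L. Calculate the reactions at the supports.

L_x = 0, L_y = 24.35 kN, R_y = 15.65 kN

ΣM about L: R_y·2.3 − 40·0.9 = 0 → R_y = 36/2.3 = 15.6522 ≈ 15.65 kN.
ΣF_y = 0: L_y + 15.6522 − 40 = 0 → L_y = 24.35 kN.
ΣF_x = 0: no horizontal applied forces, so L_x = 0.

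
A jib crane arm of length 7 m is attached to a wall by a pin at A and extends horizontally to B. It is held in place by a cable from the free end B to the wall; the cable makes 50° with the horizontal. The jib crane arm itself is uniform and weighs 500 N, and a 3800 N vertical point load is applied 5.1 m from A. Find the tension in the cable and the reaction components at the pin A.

T = 3940 N, A_x = 2533 N, A_y = 1281 N

ΣM about A: T·sin50°·7 − 500·3.5 − 3800·5.1 = 0 → T = 21130/(7·0.766044) = 3940.47 ≈ 3940 N.
ΣF_x = 0: A_x − T·cos50° = 0 → A_x = 3940.47 × 0.642788 = 2533 N.
ΣF_y = 0: A_y + T·sin50° − 500 − 3800 = 0 → A_y = 4300 − 3940.47 × 0.766044 = 1281 N.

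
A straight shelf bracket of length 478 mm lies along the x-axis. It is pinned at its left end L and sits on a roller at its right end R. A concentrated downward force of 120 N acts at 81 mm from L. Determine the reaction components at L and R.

Taking moments about L: R_y·478 − 120·81 = 0 → R_y = 9720/478 = 20.3347 ≈ 20.33 N.
ΣF_y = 0: L_y + 20.3347 − 120 = 0 → L_y = 99.67 N.
ΣF_x = 0: no horizontal applied forces, so L_x = 0.

L_x = 0, L_y = 99.67 N, R_y = 20.33 N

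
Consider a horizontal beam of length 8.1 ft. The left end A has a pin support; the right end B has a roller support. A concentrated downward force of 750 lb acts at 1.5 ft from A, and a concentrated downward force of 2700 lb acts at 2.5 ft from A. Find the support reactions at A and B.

A_x = 0, A_y = 2478 lb, B_y = 972.2 lb

Taking moments about A: B_y·8.1 − 750·1.5 − 2700·2.5 = 0 → B_y = 7875/8.1 = 972.222 ≈ 972.2 lb.
ΣF_y = 0: A_y + 972.222 − 750 − 2700 = 0 → A_y = 2478 lb.
ΣF_x = 0: no horizontal applied forces, so A_x = 0.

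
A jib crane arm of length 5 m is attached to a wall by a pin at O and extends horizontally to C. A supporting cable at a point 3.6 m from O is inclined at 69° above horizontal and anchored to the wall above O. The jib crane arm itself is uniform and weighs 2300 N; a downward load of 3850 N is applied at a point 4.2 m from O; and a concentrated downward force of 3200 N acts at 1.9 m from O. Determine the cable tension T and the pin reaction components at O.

T = 8331 N, O_x = 2986 N, O_y = 1572 N

ΣM about O: T·sin69°·3.6 − 2300·2.5 − 3850·4.2 − 3200·1.9 = 0 → T = 28000/(3.6·0.93358) = 8331.13 ≈ 8331 N.
ΣF_x = 0: O_x − T·cos69° = 0 → O_x = 8331.13 × 0.358368 = 2986 N.
ΣF_y = 0: O_y + T·sin69° − 2300 − 3850 − 3200 = 0 → O_y = 9350 − 8331.13 × 0.93358 = 1572 N.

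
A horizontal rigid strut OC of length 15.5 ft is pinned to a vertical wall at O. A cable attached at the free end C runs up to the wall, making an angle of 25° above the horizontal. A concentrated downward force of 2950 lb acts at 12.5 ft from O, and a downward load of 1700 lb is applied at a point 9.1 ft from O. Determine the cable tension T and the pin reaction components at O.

ΣM about O: T·sin25°·15.5 − 2950·12.5 − 1700·9.1 = 0 → T = 52345/(15.5·0.422618) = 7990.9 ≈ 7991 lb.
ΣF_x = 0: O_x − T·cos25° = 0 → O_x = 7990.9 × 0.906308 = 7242 lb.
ΣF_y = 0: O_y + T·sin25° − 2950 − 1700 = 0 → O_y = 4650 − 7990.9 × 0.422618 = 1273 lb.

T = 7991 lb, O_x = 7242 lb, O_y = 1273 lb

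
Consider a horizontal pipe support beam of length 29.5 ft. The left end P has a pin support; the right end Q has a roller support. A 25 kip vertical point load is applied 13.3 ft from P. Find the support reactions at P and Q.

ΣM about P: Q_y·29.5 − 25·13.3 = 0 → Q_y = 332.5/29.5 = 11.2712 ≈ 11.27 kip.
ΣF_y = 0: P_y + 11.2712 − 25 = 0 → P_y = 13.73 kip.
ΣF_x = 0: no horizontal applied forces, so P_x = 0.

P_x = 0, P_y = 13.73 kip, Q_y = 11.27 kip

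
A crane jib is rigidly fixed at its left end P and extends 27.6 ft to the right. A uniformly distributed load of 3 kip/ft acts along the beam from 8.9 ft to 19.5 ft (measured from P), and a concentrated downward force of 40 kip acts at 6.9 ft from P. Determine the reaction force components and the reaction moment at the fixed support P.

P_x = 0, P_y = 71.80 kip, M_P = 727.6 kip·ft

Resultant of the distributed load: 3 × 10.6 = 31.8 kip at 14.2 ft from P.
ΣF_x = 0: P_x = 0.
ΣF_y = 0: P_y − 3·10.6 − 40 = 0 → P_y = 71.80 kip.
ΣM about P: M_P − (3·10.6)·14.2 − 40·6.9 = 0 → M_P = 727.6 kip·ft.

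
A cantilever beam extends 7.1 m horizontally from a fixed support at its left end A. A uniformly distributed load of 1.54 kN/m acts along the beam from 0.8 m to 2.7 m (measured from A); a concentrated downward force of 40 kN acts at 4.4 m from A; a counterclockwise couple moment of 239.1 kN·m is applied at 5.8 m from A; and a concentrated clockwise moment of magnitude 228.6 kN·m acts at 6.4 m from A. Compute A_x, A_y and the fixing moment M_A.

A_x = 0, A_y = 42.93 kN, M_A = 170.6 kN·m

Resultant of the distributed load: 1.54 × 1.9 = 2.926 kN at 1.75 m from A.
ΣF_x = 0: A_x = 0.
ΣF_y = 0: A_y − 1.54·1.9 − 40 = 0 → A_y = 42.93 kN.
ΣM about A: M_A − (1.54·1.9)·1.75 − 40·4.4 + 239.1 − 228.6 = 0 → M_A = 170.6 kN·m.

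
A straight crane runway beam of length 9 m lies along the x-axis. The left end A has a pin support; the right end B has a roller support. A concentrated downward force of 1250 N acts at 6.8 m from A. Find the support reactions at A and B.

A_x = 0, A_y = 305.6 N, B_y = 944.4 N

Moments about A: B_y·9 − 1250·6.8 = 0 → B_y = 8500/9 = 944.444 ≈ 944.4 N.
ΣF_y = 0: A_y + 944.444 − 1250 = 0 → A_y = 305.6 N.
ΣF_x = 0: no horizontal applied forces, so A_x = 0.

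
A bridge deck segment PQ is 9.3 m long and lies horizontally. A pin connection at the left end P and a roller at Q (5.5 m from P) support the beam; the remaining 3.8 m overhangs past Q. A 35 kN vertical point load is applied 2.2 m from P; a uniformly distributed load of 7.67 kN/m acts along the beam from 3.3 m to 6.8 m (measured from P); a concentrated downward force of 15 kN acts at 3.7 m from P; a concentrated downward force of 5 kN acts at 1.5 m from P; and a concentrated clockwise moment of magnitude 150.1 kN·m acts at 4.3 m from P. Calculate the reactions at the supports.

P_x = 0, P_y = 4.451 kN, Q_y = 77.39 kN

Resultant of the distributed load: 7.67 × 3.5 = 26.845 kN at 5.05 m from P.
ΣM about P: Q_y·5.5 − 35·2.2 − (7.67·3.5)·5.05 − 15·3.7 − 5·1.5 − 150.1 = 0 → Q_y = 425.66725/5.5 = 77.394 ≈ 77.39 kN.
ΣF_y = 0: P_y + 77.394 − 35 − 7.67·3.5 − 15 − 5 = 0 → P_y = 4.451 kN.
ΣF_x = 0: no horizontal applied forces, so P_x = 0.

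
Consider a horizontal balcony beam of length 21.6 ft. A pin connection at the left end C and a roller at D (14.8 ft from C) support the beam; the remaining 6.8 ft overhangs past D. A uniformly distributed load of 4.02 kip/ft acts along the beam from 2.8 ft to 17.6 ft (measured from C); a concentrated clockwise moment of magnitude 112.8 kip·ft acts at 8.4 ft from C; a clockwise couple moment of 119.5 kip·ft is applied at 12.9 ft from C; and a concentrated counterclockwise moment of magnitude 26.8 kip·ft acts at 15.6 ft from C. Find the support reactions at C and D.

Resultant of the distributed load: 4.02 × 14.8 = 59.496 kip at 10.2 ft from C.
ΣM about C: D_y·14.8 − (4.02·14.8)·10.2 − 112.8 − 119.5 + 26.8 = 0 → D_y = 812.3592/14.8 = 54.8891 ≈ 54.89 kip.
ΣF_y = 0: C_y + 54.8891 − 4.02·14.8 = 0 → C_y = 4.607 kip.
ΣF_x = 0: no horizontal applied forces, so C_x = 0.

C_x = 0, C_y = 4.607 kip, D_y = 54.89 kip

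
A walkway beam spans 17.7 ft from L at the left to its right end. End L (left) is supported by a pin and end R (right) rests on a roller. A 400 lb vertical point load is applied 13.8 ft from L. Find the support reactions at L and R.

ΣM about L: R_y·17.7 − 400·13.8 = 0 → R_y = 5520/17.7 = 311.864 ≈ 311.9 lb.
ΣF_y = 0: L_y + 311.864 − 400 = 0 → L_y = 88.14 lb.
ΣF_x = 0: no horizontal applied forces, so L_x = 0.

L_x = 0, L_y = 88.14 lb, R_y = 311.9 lb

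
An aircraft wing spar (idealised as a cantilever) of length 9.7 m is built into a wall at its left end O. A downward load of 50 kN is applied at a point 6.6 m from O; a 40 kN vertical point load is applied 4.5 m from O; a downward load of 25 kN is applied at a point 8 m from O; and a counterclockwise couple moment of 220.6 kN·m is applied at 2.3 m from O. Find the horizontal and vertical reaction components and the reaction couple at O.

ΣF_x = 0: O_x = 0.
ΣF_y = 0: O_y − 50 − 40 − 25 = 0 → O_y = 115.0 kN.
ΣM about O: M_O − 50·6.6 − 40·4.5 − 25·8 + 220.6 = 0 → M_O = 489.4 kN·m.

O_x = 0, O_y = 115.0 kN, M_O = 489.4 kN·m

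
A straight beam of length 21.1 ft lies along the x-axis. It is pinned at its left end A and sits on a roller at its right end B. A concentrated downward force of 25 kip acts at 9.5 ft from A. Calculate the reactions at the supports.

ΣM about A: B_y·21.1 − 25·9.5 = 0 → B_y = 237.5/21.1 = 11.2559 ≈ 11.26 kip.
ΣF_y = 0: A_y + 11.2559 − 25 = 0 → A_y = 13.74 kip.
ΣF_x = 0: no horizontal applied forces, so A_x = 0.

A_x = 0, A_y = 13.74 kip, B_y = 11.26 kip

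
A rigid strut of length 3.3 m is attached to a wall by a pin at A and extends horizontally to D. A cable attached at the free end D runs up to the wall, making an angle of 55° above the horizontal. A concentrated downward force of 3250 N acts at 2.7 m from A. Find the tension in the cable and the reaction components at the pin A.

ΣM about A: T·sin55°·3.3 − 3250·2.7 = 0 → T = 8775/(3.3·0.819152) = 3246.15 ≈ 3246 N.
ΣF_x = 0: A_x − T·cos55° = 0 → A_x = 3246.15 × 0.573576 = 1862 N.
ΣF_y = 0: A_y + T·sin55° − 3250 = 0 → A_y = 3250 − 3246.15 × 0.819152 = 590.9 N.

T = 3246 N, A_x = 1862 N, A_y = 590.9 N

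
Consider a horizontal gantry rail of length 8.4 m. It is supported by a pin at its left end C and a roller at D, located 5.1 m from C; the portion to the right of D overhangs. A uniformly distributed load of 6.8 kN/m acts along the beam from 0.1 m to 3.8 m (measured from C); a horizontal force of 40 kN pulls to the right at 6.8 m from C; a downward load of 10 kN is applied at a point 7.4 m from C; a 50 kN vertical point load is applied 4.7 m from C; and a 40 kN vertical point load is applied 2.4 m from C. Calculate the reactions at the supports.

C_x = -40.00 kN, C_y = 36.13 kN, D_y = 89.03 kN

Resultant of the distributed load: 6.8 × 3.7 = 25.16 kN at 1.95 m from C.
ΣM about C: D_y·5.1 − (6.8·3.7)·1.95 − 10·7.4 − 50·4.7 − 40·2.4 = 0 → D_y = 454.062/5.1 = 89.0318 ≈ 89.03 kN.
ΣF_y = 0: C_y + 89.0318 − 6.8·3.7 − 10 − 50 − 40 = 0 → C_y = 36.13 kN.
ΣF_x = 0: C_x + 40 = 0 → C_x = -40.00 kN.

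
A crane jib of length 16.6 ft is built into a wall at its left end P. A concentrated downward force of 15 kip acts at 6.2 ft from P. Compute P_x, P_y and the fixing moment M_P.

P_x = 0, P_y = 15.00 kip, M_P = 93.00 kip·ft

ΣF_x = 0: P_x = 0.
ΣF_y = 0: P_y − 15 = 0 → P_y = 15.00 kip.
ΣM about P: M_P − 15·6.2 = 0 → M_P = 93.00 kip·ft.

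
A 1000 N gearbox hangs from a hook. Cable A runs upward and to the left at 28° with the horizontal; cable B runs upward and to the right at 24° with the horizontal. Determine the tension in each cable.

ΣF_x = 0: −T_A·cos28° + T_B·cos24° = 0 → T_B = 0.966506·T_A.
ΣF_y = 0: T_A·sin28° + T_B·sin24° = 1000.
Substitute: T_A·(0.469472 + 0.966506·0.406737) = 1000 → T_A = 1159.31 ≈ 1159 N.
Then T_B = 0.966506 × 1159.31 = 1120 N.

T_A = 1159 N, T_B = 1120 N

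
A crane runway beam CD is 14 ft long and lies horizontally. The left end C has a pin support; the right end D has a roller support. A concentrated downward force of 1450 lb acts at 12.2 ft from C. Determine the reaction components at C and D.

C_x = 0, C_y = 186.4 lb, D_y = 1264 lb

ΣM about C: D_y·14 − 1450·12.2 = 0 → D_y = 17690/14 = 1263.57 ≈ 1264 lb.
ΣF_y = 0: C_y + 1263.57 − 1450 = 0 → C_y = 186.4 lb.
ΣF_x = 0: no horizontal applied forces, so C_x = 0.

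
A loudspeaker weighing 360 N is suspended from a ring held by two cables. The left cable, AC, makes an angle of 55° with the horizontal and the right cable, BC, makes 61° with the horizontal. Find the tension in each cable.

T_AC = 194.2 N, T_BC = 229.7 N

ΣF_x = 0: −T_AC·cos55° + T_BC·cos61° = 0 → T_BC = 1.1831·T_AC.
ΣF_y = 0: T_AC·sin55° + T_BC·sin61° = 360.
Substitute: T_AC·(0.819152 + 1.1831·0.87462) = 360 → T_AC = 194.184 ≈ 194.2 N.
Then T_BC = 1.1831 × 194.184 = 229.7 N.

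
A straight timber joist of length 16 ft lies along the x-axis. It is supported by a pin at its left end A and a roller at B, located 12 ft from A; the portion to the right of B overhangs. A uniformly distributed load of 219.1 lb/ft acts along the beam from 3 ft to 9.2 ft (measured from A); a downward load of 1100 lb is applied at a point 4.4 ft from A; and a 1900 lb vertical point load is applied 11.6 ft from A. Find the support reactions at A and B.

A_x = 0, A_y = 1428 lb, B_y = 2931 lb

Resultant of the distributed load: 219.1 × 6.2 = 1358.42 lb at 6.1 ft from A.
ΣM about A: B_y·12 − (219.1·6.2)·6.1 − 1100·4.4 − 1900·11.6 = 0 → B_y = 35166.362/12 = 2930.53 ≈ 2931 lb.
ΣF_y = 0: A_y + 2930.53 − 219.1·6.2 − 1100 − 1900 = 0 → A_y = 1428 lb.
ΣF_x = 0: no horizontal applied forces, so A_x = 0.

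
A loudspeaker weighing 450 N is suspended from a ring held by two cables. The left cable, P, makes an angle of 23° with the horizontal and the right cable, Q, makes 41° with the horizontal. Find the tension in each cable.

ΣF_x = 0: −T_P·cos23° + T_Q·cos41° = 0 → T_Q = 1.21968·T_P.
ΣF_y = 0: T_P·sin23° + T_Q·sin41° = 450.
Substitute: T_P·(0.390731 + 1.21968·0.656059) = 450 → T_P = 377.861 ≈ 377.9 N.
Then T_Q = 1.21968 × 377.861 = 460.9 N.

T_P = 377.9 N, T_Q = 460.9 N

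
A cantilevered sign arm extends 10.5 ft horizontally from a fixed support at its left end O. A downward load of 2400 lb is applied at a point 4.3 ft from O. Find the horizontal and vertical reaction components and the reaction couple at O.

ΣF_x = 0: O_x = 0.
ΣF_y = 0: O_y − 2400 = 0 → O_y = 2400 lb.
ΣM about O: M_O − 2400·4.3 = 0 → M_O = 10320 lb·ft.

O_x = 0, O_y = 2400 lb, M_O = 10320 lb·ft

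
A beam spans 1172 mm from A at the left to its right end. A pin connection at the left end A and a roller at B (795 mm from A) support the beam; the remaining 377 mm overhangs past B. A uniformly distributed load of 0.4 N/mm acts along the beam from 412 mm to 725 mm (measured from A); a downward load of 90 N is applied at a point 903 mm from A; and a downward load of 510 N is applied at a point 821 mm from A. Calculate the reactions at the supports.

A_x = 0, A_y = 6.765 N, B_y = 718.4 N

Resultant of the distributed load: 0.4 × 313 = 125.2 N at 568.5 mm from A.
Moments about A: B_y·795 − (0.4·313)·568.5 − 90·903 − 510·821 = 0 → B_y = 571156.2/795 = 718.435 ≈ 718.4 N.
ΣF_y = 0: A_y + 718.435 − 0.4·313 − 90 − 510 = 0 → A_y = 6.765 N.
ΣF_x = 0: no horizontal applied forces, so A_x = 0.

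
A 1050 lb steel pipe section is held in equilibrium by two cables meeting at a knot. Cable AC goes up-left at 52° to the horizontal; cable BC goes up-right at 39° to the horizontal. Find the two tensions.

ΣF_x = 0: −T_AC·cos52° + T_BC·cos39° = 0 → T_BC = 0.792208·T_AC.
ΣF_y = 0: T_AC·sin52° + T_BC·sin39° = 1050.
Substitute: T_AC·(0.788011 + 0.792208·0.62932) = 1050 → T_AC = 816.128 ≈ 816.1 lb.
Then T_BC = 0.792208 × 816.128 = 646.5 lb.

T_AC = 816.1 lb, T_BC = 646.5 lb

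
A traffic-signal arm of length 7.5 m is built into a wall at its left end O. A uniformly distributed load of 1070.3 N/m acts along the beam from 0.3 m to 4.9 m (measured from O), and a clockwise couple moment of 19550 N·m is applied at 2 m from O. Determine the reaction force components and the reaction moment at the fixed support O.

O_x = 0, O_y = 4923 N, M_O = 32350 N·m

Resultant of the distributed load: 1070.3 × 4.6 = 4923.38 N at 2.6 m from O.
ΣF_x = 0: O_x = 0.
ΣF_y = 0: O_y − 1070.3·4.6 = 0 → O_y = 4923 N.
ΣM about O: M_O − (1070.3·4.6)·2.6 − 19550 = 0 → M_O = 32350 N·m.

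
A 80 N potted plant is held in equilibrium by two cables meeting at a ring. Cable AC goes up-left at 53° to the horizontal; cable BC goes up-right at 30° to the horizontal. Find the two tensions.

T_AC = 69.80 N, T_BC = 48.51 N

ΣF_x = 0: −T_AC·cos53° + T_BC·cos30° = 0 → T_BC = 0.694916·T_AC.
ΣF_y = 0: T_AC·sin53° + T_BC·sin30° = 80.
Substitute: T_AC·(0.798636 + 0.694916·0.5) = 80 → T_AC = 69.8023 ≈ 69.80 N.
Then T_BC = 0.694916 × 69.8023 = 48.51 N.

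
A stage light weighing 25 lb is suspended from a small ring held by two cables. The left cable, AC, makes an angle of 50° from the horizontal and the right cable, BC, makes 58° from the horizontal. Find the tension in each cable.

T_AC = 13.93 lb, T_BC = 16.90 lb

ΣF_x = 0: −T_AC·cos50° + T_BC·cos58° = 0 → T_BC = 1.21299·T_AC.
ΣF_y = 0: T_AC·sin50° + T_BC·sin58° = 25.
Substitute: T_AC·(0.766044 + 1.21299·0.848048) = 25 → T_AC = 13.9298 ≈ 13.93 lb.
Then T_BC = 1.21299 × 13.9298 = 16.90 lb.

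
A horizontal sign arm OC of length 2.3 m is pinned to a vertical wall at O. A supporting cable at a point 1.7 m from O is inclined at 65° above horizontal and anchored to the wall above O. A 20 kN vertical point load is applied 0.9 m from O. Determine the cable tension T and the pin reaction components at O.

ΣM about O: T·sin65°·1.7 − 20·0.9 = 0 → T = 18/(1.7·0.906308) = 11.6828 ≈ 11.68 kN.
ΣF_x = 0: O_x − T·cos65° = 0 → O_x = 11.6828 × 0.422618 = 4.937 kN.
ΣF_y = 0: O_y + T·sin65° − 20 = 0 → O_y = 20 − 11.6828 × 0.906308 = 9.412 kN.

T = 11.68 kN, O_x = 4.937 kN, O_y = 9.412 kN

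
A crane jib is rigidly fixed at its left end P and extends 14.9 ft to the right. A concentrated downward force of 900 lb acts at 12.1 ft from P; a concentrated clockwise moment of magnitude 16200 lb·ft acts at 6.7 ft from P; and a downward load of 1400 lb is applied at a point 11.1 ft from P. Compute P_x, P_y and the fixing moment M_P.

P_x = 0, P_y = 2300 lb, M_P = 42630 lb·ft

ΣF_x = 0: P_x = 0.
ΣF_y = 0: P_y − 900 − 1400 = 0 → P_y = 2300 lb.
ΣM about P: M_P − 900·12.1 − 16200 − 1400·11.1 = 0 → M_P = 42630 lb·ft.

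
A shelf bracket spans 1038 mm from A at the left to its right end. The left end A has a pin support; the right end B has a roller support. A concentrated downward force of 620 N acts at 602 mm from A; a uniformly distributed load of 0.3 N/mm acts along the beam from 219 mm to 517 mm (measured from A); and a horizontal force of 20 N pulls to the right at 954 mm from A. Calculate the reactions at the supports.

Resultant of the distributed load: 0.3 × 298 = 89.4 N at 368 mm from A.
Moments about A: B_y·1038 − 620·602 − (0.3·298)·368 = 0 → B_y = 406139.2/1038 = 391.271 ≈ 391.3 N.
ΣF_y = 0: A_y + 391.271 − 620 − 0.3·298 = 0 → A_y = 318.1 N.
ΣF_x = 0: A_x + 20 = 0 → A_x = -20.00 N.

A_x = -20.00 N, A_y = 318.1 N, B_y = 391.3 N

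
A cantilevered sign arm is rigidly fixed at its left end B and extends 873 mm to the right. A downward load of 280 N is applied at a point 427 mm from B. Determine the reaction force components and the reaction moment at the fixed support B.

B_x = 0, B_y = 280.0 N, M_B = 119600 N·mm

ΣF_x = 0: B_x = 0.
ΣF_y = 0: B_y − 280 = 0 → B_y = 280.0 N.
ΣM about B: M_B − 280·427 = 0 → M_B = 119600 N·mm.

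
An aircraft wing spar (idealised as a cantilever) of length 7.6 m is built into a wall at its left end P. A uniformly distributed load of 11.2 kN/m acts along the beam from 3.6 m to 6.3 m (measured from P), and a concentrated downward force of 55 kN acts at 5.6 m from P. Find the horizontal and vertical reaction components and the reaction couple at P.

P_x = 0, P_y = 85.24 kN, M_P = 457.7 kN·m

Resultant of the distributed load: 11.2 × 2.7 = 30.24 kN at 4.95 m from P.
ΣF_x = 0: P_x = 0.
ΣF_y = 0: P_y − 11.2·2.7 − 55 = 0 → P_y = 85.24 kN.
ΣM about P: M_P − (11.2·2.7)·4.95 − 55·5.6 = 0 → M_P = 457.7 kN·m.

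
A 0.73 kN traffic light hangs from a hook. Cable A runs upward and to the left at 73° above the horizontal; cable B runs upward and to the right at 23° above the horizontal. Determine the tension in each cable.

ΣF_x = 0: −T_A·cos73° + T_B·cos23° = 0 → T_B = 0.317621·T_A.
ΣF_y = 0: T_A·sin73° + T_B·sin23° = 0.73.
Substitute: T_A·(0.956305 + 0.317621·0.390731) = 0.73 → T_A = 0.67567 ≈ 0.6757 kN.
Then T_B = 0.317621 × 0.67567 = 0.2146 kN.

T_A = 0.6757 kN, T_B = 0.2146 kN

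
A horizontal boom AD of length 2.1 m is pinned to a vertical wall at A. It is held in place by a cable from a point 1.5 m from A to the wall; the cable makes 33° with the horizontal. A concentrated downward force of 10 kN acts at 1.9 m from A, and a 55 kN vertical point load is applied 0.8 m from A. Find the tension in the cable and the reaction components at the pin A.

T = 77.12 kN, A_x = 64.67 kN, A_y = 23.00 kN

ΣM about A: T·sin33°·1.5 − 10·1.9 − 55·0.8 = 0 → T = 63/(1.5·0.544639) = 77.1153 ≈ 77.12 kN.
ΣF_x = 0: A_x − T·cos33° = 0 → A_x = 77.1153 × 0.838671 = 64.67 kN.
ΣF_y = 0: A_y + T·sin33° − 10 − 55 = 0 → A_y = 65 − 77.1153 × 0.544639 = 23.00 kN.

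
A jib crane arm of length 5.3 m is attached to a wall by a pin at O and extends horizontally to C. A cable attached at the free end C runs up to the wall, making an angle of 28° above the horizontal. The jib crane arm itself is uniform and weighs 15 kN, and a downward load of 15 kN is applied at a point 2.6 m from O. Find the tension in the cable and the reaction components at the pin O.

T = 31.65 kN, O_x = 27.94 kN, O_y = 15.14 kN

ΣM about O: T·sin28°·5.3 − 15·2.65 − 15·2.6 = 0 → T = 78.75/(5.3·0.469472) = 31.6494 ≈ 31.65 kN.
ΣF_x = 0: O_x − T·cos28° = 0 → O_x = 31.6494 × 0.882948 = 27.94 kN.
ΣF_y = 0: O_y + T·sin28° − 15 − 15 = 0 → O_y = 30 − 31.6494 × 0.469472 = 15.14 kN.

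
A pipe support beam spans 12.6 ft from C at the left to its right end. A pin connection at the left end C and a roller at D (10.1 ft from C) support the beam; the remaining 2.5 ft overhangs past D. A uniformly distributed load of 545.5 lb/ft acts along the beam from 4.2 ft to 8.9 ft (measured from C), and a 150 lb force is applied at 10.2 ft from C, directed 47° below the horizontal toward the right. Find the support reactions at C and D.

C_x = -102.3 lb, C_y = 900.1 lb, D_y = 1773 lb

Resultant of the distributed load: 545.5 × 4.7 = 2563.85 lb at 6.55 ft from C.
ΣM about C: D_y·10.1 − (545.5·4.7)·6.55 − 150·sin47°·10.2 = 0 → D_y = 17912.2/10.1 = 1773.49 ≈ 1773 lb.
ΣF_y = 0: C_y + 1773.49 − 545.5·4.7 − 150·sin47° = 0 → C_y = 900.1 lb.
ΣF_x = 0: C_x + 150·cos47° = 0 → C_x = -102.3 lb.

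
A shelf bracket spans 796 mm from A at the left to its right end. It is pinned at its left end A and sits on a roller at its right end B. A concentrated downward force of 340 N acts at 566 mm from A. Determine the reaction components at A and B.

A_x = 0, A_y = 98.24 N, B_y = 241.8 N

ΣM about A: B_y·796 − 340·566 = 0 → B_y = 192440/796 = 241.759 ≈ 241.8 N.
ΣF_y = 0: A_y + 241.759 − 340 = 0 → A_y = 98.24 N.
ΣF_x = 0: no horizontal applied forces, so A_x = 0.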